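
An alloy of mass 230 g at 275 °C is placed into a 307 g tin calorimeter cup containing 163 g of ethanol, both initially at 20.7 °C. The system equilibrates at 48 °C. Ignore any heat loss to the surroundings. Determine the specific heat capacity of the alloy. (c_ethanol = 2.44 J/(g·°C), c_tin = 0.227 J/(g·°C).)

c ≈ 0.244 J/(g·°C)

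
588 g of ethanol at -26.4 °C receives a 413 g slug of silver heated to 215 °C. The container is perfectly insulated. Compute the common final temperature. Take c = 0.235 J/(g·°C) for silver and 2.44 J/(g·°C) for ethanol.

T_f ≈ -11.1 °C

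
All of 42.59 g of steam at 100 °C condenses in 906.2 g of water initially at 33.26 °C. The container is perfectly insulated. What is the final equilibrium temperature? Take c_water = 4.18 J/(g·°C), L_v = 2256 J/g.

Taking heat into each body as positive, Σ m c ΔT = 0:
condense steam: −42.59×2256 = −96083; condensate cools 100→T: 42.59×4.18×(T − 100) = 178.03(T − 100); water warms: 906.2×4.18×(T − 33.26) = 3787.9(T − 33.26)
3965.9 T = 96083 + 17803 + 125986 = 239872
T ≈ 60.48 °C (< 100 °C, so full condensation is consistent).

T_f ≈ 60.5 °C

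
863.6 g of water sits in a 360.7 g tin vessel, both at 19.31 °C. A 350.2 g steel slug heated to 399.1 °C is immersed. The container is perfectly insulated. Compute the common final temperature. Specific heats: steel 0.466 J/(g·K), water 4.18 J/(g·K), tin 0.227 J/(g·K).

T_f ≈ 35.4 °C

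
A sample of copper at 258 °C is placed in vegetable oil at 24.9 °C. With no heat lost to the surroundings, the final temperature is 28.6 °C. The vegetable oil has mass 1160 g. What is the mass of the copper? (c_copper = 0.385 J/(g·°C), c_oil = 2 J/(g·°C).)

Setting the total heat transfer to zero:
m×0.385×(28.6 − 258) + 1160×2×(28.6 − 24.9) = 0
-88.32 m = -8584
m = -8584/-88.32 ≈ 97.19 g

m ≈ 97.2 g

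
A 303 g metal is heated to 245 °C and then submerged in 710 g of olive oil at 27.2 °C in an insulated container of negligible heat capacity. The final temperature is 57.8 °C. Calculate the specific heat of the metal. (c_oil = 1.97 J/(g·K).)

c ≈ 0.755 J/(g·K)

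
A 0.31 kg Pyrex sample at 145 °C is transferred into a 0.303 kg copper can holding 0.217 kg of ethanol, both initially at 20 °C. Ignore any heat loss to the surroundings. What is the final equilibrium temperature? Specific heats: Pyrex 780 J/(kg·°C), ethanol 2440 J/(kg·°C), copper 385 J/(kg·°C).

T_f ≈ 54.0 °C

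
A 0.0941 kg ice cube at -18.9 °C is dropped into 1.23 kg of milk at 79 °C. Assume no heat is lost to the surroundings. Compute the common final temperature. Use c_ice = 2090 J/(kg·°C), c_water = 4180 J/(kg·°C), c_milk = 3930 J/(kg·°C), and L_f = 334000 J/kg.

Energy balance with sensible and latent terms:
ice -18.9→0 °C: 0.0941·2090·18.9 = 3717; melt ice: 0.0941·334000 = 31429; meltwater 0→T: 0.0941·4180·T = 393.34 T; milk cools: 1.23·3930·(T − 79) = 4833.9(T − 79)
5227.2 T = 381878 − 35146 = 346732
T ≈ 66.33 °C. Since T > 0 °C, the all-ice-melts assumption holds.

T_f ≈ 66.3 °C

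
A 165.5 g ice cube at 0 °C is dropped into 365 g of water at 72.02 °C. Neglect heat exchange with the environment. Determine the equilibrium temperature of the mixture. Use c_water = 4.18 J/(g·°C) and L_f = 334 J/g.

T_f ≈ 24.6 °C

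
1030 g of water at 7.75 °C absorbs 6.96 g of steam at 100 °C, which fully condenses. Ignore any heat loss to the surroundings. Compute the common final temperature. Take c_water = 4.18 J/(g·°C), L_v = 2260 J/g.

T_f ≈ 12.0 °C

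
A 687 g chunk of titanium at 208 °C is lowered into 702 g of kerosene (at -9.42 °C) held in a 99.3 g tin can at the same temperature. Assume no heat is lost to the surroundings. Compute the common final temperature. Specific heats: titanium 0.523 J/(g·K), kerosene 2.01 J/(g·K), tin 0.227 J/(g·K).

T_f ≈ 34.2 °C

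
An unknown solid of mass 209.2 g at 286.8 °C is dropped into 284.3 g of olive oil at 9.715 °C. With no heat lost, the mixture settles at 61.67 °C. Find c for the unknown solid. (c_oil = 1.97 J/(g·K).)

m_s c (T_s − T_f) = m_oil c_oil (T_f − T_0):
209.2×c×(286.8 − 61.67) = 284.3×1.97×(61.67 − 9.715)
47097 c = 29098  ⇒  c ≈ 0.6178 J/(g·K)

c ≈ 0.618 J/(g·K)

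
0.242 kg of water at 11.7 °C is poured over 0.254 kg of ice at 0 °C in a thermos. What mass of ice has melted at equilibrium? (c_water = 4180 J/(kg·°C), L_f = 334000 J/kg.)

Heat available from the water dropping to 0 °C: 0.242·4180·11.7 = 11835 J.
Fully melting the ice requires m_ice L_f = 0.254·334000 = 84836 J.
Since 11835 < 84836 J, not all the ice melts; equilibrium is at 0 °C.
m_melted·334000 = 11835  ⇒  m_melted ≈ 0.03543 kg.

m_melted ≈ 0.0354 kg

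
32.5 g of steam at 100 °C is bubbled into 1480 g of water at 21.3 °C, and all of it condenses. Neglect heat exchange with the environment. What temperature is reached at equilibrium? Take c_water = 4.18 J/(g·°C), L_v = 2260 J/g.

Heat gained plus heat lost sum to zero:
steam→water at 100 °C releases m L_v = 32.5·2260 = 73450
  condensate cools 100→T: 32.5·4.18·(T − 100) = 135.85(T − 100)
  water warms: 1480·4.18·(T − 21.3) = 6186.4(T − 21.3)
6322.2 T = 73450 + 13585 + 131770 = 218805
T ≈ 34.61 °C, under the boiling point, so the assumption holds.

T_f ≈ 34.6 °C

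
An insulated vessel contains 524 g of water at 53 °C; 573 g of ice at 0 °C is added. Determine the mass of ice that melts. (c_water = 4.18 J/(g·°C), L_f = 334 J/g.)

m_melted ≈ 348 g

Cooling the water to 0 °C releases 524·4.18·53 = 116087 J.
To melt every bit of ice: 573·334 = 191382 J.
That's not enough to melt it all — equilibrium is at 0 °C with ice remaining.
Mass melted = 116087/334 ≈ 347.6 g.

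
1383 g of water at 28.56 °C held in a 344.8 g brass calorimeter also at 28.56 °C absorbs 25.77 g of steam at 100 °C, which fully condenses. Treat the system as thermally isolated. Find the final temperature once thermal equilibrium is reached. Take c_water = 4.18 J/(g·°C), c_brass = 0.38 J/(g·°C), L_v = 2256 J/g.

Setting the total heat transfer to zero:
latent heat released on condensation: 25.77×2256 = 58137; condensate cools 100→T: 25.77×4.18×(T − 100) = 107.72(T − 100); water warms: 1383×4.18×(T − 28.56) = 5780.9(T − 28.56); cup: 131.02(T − 28.56)
6019.7 T = 58137 + 10772 + 168846 = 237755
T ≈ 39.50 °C, under the boiling point, so the assumption holds.

T_f ≈ 39.5 °C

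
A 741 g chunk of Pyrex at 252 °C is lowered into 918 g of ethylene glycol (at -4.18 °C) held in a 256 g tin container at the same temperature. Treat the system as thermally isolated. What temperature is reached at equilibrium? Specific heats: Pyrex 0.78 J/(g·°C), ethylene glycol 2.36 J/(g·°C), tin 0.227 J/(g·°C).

Conservation of energy gives ΣQ = 0:
741·0.78·(T − 252) + 918·2.36·(T − (-4.18)) + 256·0.227·(T − (-4.18)) = 0
2802.6 T = 136352
T = 136352/2802.6 ≈ 48.65 °C

T_f ≈ 48.7 °C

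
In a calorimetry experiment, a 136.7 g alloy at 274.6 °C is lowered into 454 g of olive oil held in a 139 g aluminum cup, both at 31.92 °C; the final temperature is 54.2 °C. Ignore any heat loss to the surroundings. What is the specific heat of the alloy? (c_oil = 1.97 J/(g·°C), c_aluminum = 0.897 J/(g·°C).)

c ≈ 0.754 J/(g·°C)

Let T be the final temperature. ΣQ_i = 0:
136.7·c·(54.2 − 274.6) + 454·1.97·(54.2 − 31.92) + 139·0.897·(54.2 − 31.92) = 0
-30129 c = -22705
c = -22705/-30129 ≈ 0.7536 J/(g·°C)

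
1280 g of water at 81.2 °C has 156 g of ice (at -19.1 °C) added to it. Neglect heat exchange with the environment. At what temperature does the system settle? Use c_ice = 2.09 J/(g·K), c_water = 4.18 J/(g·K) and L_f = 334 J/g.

T_f ≈ 62.7 °C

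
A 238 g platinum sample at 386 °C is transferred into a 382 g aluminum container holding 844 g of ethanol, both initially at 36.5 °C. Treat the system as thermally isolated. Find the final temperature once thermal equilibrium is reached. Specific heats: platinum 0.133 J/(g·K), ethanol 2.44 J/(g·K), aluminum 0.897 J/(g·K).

T_f ≈ 41.0 °C

Taking heat into each body as positive, Σ m c ΔT = 0:
238×0.133×(T − 386) + 844×2.44×(T − 36.5) + 382×0.897×(T − 36.5) = 0
31.65(T − 386) + 2059.4(T − 36.5) + 342.65(T − 36.5) = 0
(31.65 + 2059.4 + 342.65) T = 31.65×386 + 2059.4×36.5 + 342.65×36.5
T = 99892/2433.7 ≈ 41.05 °C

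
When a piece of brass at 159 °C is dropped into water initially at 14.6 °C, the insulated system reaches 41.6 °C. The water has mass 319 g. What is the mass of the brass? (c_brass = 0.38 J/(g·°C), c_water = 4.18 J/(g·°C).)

m ≈ 807 g

Conservation of energy gives ΣQ = 0:
m×0.38×(41.6 − 159) + 319×4.18×(41.6 − 14.6) = 0
-44.61 m = -36002
m = -36002/-44.61 ≈ 807 g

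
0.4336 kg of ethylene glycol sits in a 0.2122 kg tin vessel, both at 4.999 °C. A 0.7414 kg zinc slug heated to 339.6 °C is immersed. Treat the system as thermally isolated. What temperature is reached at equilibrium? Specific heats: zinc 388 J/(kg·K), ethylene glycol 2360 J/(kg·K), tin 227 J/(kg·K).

T_f ≈ 75.8 °C

Setting the total heat transfer to zero:
0.7414×388×(T − 339.6) + 0.4336×2360×(T − 4.999) + 0.2122×227×(T − 4.999) = 0
(287.66 + 1023.3 + 48.17) T = 287.66×339.6 + 1023.3×4.999 + 48.17×4.999
T = 103047/1359.1 ≈ 75.82 °C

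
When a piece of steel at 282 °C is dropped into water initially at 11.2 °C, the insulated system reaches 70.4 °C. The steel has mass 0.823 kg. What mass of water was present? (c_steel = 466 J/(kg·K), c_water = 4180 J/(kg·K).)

Heat lost by the steel = heat gained by the water:
0.823×466×(282 − 70.4) = m×4180×(70.4 − 11.2)
247456 m = 81152  ⇒  m ≈ 0.3279 kg

m ≈ 0.328 kg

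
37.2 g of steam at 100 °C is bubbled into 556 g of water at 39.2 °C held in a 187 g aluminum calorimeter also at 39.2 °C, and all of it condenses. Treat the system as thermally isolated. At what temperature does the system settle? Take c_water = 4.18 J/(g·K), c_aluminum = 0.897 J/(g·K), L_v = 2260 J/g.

Sum of m c ΔT and latent-heat terms is zero:
latent heat released on condensation: 37.2×2260 = 84072; condensed water 100 °C→T: 155.5(T − 100); water warms: 556×4.18×(T − 39.2) = 2324.1(T − 39.2); cup: 167.74(T − 39.2)
2647.3 T = 84072 + 15550 + 97679 = 197301
T ≈ 74.53 °C — below 100 °C, confirming all the steam condensed.

T_f ≈ 74.5 °C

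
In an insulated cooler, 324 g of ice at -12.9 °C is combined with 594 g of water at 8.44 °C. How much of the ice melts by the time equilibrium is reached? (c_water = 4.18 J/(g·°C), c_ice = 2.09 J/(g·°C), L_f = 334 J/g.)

Heat available from the water dropping to 0 °C: 594×4.18×8.44 = 20956 J.
Warming the ice to 0 °C takes 324×2.09×12.9 = 8735.4 J, leaving 12220 J for melting.
Fully melting the ice requires m_ice L_f = 324×334 = 108216 J.
That's not enough to melt it all — equilibrium is at 0 °C with ice remaining.
Mass melted = 12220/334 ≈ 36.59 g.

m_melted ≈ 36.6 g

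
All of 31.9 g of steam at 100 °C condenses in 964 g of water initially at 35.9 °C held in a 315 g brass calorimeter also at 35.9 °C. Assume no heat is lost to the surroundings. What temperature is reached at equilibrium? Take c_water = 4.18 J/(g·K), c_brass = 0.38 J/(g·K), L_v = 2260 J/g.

Setting the total heat transfer to zero:
condense steam: −31.9×2260 = −72094; condensed water 100 °C→T: 133.34(T − 100); original water: 4029.5(T − 35.9); cup: 119.7(T − 35.9)
4282.6 T = 72094 + 13334 + 148957 = 234385
T ≈ 54.73 °C (< 100 °C, so full condensation is consistent).

T_f ≈ 54.7 °C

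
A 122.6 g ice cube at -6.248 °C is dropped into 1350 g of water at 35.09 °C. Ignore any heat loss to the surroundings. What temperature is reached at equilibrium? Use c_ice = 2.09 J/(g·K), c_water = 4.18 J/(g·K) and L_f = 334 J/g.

T_f ≈ 25.3 °C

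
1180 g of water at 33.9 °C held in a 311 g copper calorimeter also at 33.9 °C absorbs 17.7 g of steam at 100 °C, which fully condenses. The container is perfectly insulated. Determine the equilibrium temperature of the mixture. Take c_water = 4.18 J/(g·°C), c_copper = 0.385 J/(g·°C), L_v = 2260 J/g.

Taking heat into each body as positive, Σ m c ΔT = 0:
latent heat released on condensation: 17.7×2260 = 40002
  condensed water 100 °C→T: 73.99(T − 100)
  water warms: 1180×4.18×(T − 33.9) = 4932.4(T − 33.9)
  cup: 119.73(T − 33.9)
5126.1 T = 40002 + 7398.6 + 171267 = 218668
T ≈ 42.66 °C — below 100 °C, confirming all the steam condensed.

T_f ≈ 42.7 °C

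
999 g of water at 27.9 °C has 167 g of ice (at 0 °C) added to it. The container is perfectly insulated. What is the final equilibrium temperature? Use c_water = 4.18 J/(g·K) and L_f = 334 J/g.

T_f ≈ 12.5 °C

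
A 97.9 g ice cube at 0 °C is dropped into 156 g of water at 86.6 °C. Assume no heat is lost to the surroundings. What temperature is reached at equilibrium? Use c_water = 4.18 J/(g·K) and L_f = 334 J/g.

T_f ≈ 22.4 °C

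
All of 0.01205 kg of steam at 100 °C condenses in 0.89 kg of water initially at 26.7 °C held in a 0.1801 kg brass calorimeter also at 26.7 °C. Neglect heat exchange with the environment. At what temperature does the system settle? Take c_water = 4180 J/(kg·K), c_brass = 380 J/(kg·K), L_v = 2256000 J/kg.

Sum of m c ΔT and latent-heat terms is zero:
latent heat released on condensation: 0.01205·2256000 = 27185; condensed water 100 °C→T: 50.37(T − 100); water warms: 0.89·4180·(T − 26.7) = 3720.2(T − 26.7); cup: 68.44(T − 26.7)
3839 T = 27185 + 5036.9 + 101157 = 133378
T ≈ 34.74 °C — below 100 °C, confirming all the steam condensed.

T_f ≈ 34.7 °C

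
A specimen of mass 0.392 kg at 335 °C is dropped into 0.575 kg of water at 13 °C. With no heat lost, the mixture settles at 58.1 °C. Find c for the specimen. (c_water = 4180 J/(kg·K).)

c ≈ 999 J/(kg·K)

Conservation of energy gives ΣQ = 0:
0.392×c×(58.1 − 335) + 0.575×4180×(58.1 − 13) = 0
-108.54 c = -108398
c = -108398/-108.54 ≈ 998.6 J/(kg·K)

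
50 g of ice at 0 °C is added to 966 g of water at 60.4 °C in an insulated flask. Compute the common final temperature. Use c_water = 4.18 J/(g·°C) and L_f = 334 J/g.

T_f ≈ 53.5 °C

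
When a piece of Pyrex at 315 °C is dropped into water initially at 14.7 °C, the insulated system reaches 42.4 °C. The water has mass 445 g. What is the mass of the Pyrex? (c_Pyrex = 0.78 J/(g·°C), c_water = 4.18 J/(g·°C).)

m ≈ 242 g

Conservation of energy gives ΣQ = 0:
m·0.78·(42.4 − 315) + 445·4.18·(42.4 − 14.7) = 0
-212.63 m = -51525
m = -51525/-212.63 ≈ 242.3 g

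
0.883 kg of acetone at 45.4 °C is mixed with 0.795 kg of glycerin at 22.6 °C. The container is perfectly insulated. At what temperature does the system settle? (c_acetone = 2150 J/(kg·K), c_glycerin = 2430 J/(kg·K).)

T_f ≈ 33.9 °C

Heat gained plus heat lost sum to zero:
0.883*2150*(T − 45.4) + 0.795*2430*(T − 22.6) = 0
1898.5(T − 45.4) + 1931.9(T − 22.6) = 0
3830.3 T = 129849
T ≈ 33.90 °C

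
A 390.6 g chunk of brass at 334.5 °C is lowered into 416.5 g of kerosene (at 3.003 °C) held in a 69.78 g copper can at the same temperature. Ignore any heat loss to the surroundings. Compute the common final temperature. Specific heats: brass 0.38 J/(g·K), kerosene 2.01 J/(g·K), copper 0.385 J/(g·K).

T_f ≈ 51.6 °C

Conservation of energy gives ΣQ = 0:
390.6·0.38·(T − 334.5) + 416.5·2.01·(T − 3.003) + 69.78·0.385·(T − 3.003) = 0
148.43(T − 334.5) + 837.16(T − 3.003) + 26.87(T − 3.003) = 0
1012.5 T = 52244
T ≈ 51.60 °C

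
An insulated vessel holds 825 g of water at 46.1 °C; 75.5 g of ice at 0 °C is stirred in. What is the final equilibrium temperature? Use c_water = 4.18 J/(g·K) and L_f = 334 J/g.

T_f ≈ 35.5 °C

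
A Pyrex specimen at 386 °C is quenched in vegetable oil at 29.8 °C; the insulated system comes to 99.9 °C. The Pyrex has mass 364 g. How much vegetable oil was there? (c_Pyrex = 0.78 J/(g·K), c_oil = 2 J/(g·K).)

m ≈ 579 g

Conservation of energy gives ΣQ = 0:
364×0.78×(99.9 − 386) + m×2×(99.9 − 29.8) = 0
140.2 m = 81230
m = 81230/140.2 ≈ 579.4 g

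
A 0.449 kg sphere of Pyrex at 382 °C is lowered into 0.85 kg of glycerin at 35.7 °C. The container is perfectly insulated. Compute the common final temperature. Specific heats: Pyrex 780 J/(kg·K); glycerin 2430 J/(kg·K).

Let T be the final temperature. ΣQ_i = 0:
0.449·780·(T − 382) + 0.85·2430·(T − 35.7) = 0
350.22(T − 382) + 2065.5(T − 35.7) = 0
(350.22 + 2065.5) T = 350.22·382 + 2065.5·35.7
T ≈ 85.90 °C

T_f ≈ 85.9 °C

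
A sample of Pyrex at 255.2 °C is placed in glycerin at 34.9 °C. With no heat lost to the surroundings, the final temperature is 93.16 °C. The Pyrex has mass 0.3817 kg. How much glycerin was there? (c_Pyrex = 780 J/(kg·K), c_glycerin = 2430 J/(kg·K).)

m ≈ 0.341 kg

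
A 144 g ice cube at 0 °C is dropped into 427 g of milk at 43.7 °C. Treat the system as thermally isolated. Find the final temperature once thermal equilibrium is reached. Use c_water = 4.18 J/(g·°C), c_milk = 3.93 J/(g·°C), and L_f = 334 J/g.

T_f ≈ 11.1 °C

Setting the total heat transfer to zero:
latent heat to melt: 144·334 = 48096
  meltwater 0→T: 144·4.18·T = 601.92 T
  milk: 1678.1(T − 43.7)
2280 T = 73333 − 48096 = 25237
T ≈ 11.07 °C. Since T > 0 °C, the all-ice-melts assumption holds.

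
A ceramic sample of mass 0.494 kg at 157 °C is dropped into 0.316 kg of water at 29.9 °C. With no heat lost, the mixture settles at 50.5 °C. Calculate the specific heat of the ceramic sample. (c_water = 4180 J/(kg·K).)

Conservation of energy gives ΣQ = 0:
0.494×c×(50.5 − 157) + 0.316×4180×(50.5 − 29.9) = 0
-52.61 c = -27210
c = -27210/-52.61 ≈ 517.2 J/(kg·K)

c ≈ 517 J/(kg·K)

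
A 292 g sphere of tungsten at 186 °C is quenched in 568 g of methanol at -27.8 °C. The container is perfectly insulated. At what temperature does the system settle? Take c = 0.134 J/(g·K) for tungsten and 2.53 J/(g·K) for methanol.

T_f ≈ -22.1 °C

Heat gained plus heat lost sum to zero:
292×0.134×(T − 186) + 568×2.53×(T − (-27.8)) = 0
39.13(T − 186) + 1437(T − (-27.8)) = 0
(39.13 + 1437) T = 39.13×186 + 1437×(-27.8)
T = -32672 / 1476.2 = -22.1 °C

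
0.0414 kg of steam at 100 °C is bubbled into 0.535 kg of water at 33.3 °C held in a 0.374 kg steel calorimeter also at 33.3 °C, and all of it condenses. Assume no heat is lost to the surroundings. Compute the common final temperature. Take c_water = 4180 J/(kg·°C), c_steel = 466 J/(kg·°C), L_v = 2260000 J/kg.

Net heat exchanged in the isolated system is zero:
condense steam: −0.0414·2260000 = −93564; condensate cools 100→T: 0.0414·4180·(T − 100) = 173.05(T − 100); water warms: 0.535·4180·(T − 33.3) = 2236.3(T − 33.3); cup: 174.28(T − 33.3)
2583.6 T = 93564 + 17305 + 80272 = 191142
T ≈ 73.98 °C (< 100 °C, so full condensation is consistent).

T_f ≈ 74.0 °C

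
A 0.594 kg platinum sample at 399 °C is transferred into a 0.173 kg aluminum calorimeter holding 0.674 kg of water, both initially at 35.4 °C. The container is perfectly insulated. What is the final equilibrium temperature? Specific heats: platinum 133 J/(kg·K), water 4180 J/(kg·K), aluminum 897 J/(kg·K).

Taking heat into each body as positive, Σ m c ΔT = 0:
0.594*133*(T − 399) + 0.674*4180*(T − 35.4) + 0.173*897*(T − 35.4) = 0
3051.5 T = 136748
T = 136748 / 3051.5 = 44.8 °C

T_f ≈ 44.8 °C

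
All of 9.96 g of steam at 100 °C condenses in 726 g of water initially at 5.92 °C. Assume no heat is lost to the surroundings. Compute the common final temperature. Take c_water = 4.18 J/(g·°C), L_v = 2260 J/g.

T_f ≈ 14.5 °C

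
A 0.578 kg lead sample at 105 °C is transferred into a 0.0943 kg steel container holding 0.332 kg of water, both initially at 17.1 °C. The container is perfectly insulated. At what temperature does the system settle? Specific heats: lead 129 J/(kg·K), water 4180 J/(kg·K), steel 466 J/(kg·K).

T_f = Σ m_i c_i T_i / Σ m_i c_i:
T_f = (74.56·105 + 1387.8·17.1 + 43.94·17.1) / (74.56 + 1387.8 + 43.94)
    = 32311 / 1506.3 ≈ 21.45 °C

T_f ≈ 21.5 °C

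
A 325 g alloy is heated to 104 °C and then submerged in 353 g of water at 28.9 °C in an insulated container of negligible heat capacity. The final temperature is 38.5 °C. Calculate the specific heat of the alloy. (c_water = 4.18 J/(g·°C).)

c ≈ 0.665 J/(g·°C)

m_s c (T_s − T_f) = m_water c_water (T_f − T_0):
325×c×(104 − 38.5) = 353×4.18×(38.5 − 28.9)
21288 c = 14165  ⇒  c ≈ 0.6654 J/(g·°C)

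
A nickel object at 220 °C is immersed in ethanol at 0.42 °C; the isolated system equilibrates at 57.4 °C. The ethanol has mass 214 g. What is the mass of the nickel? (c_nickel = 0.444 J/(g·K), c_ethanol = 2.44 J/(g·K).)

m ≈ 412 g

Taking heat into each body as positive, Σ m c ΔT = 0:
m×0.444×(57.4 − 220) + 214×2.44×(57.4 − 0.42) = 0
-72.19 m = -29753
m = -29753/-72.19 ≈ 412.1 g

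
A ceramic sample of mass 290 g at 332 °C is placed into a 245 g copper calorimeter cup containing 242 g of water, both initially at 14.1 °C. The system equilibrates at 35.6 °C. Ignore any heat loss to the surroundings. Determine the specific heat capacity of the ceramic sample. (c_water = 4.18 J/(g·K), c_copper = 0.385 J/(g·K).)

c ≈ 0.277 J/(g·K)

Let T be the final temperature. ΣQ_i = 0:
290·c·(35.6 − 332) + 242·4.18·(35.6 − 14.1) + 245·0.385·(35.6 − 14.1) = 0
-85956 c = -23777
c = -23777/-85956 ≈ 0.2766 J/(g·K)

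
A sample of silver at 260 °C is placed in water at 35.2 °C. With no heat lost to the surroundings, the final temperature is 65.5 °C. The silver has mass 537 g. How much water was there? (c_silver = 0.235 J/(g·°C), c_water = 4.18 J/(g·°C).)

m ≈ 194 g

Setting the total heat transfer to zero:
537·0.235·(65.5 − 260) + m·4.18·(65.5 − 35.2) = 0
126.65 m = 24545
m = 24545/126.65 ≈ 193.8 g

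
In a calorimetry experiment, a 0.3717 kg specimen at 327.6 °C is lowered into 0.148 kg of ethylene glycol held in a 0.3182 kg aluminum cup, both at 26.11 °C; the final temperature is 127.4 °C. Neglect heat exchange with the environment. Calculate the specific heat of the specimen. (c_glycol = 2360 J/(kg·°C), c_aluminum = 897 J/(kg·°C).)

Setting the total heat transfer to zero:
0.3717·c·(127.4 − 327.6) + 0.148·2360·(127.4 − 26.11) + 0.3182·897·(127.4 − 26.11) = 0
-74.41 c = -64289
c = -64289/-74.41 ≈ 863.9 J/(kg·°C)

c ≈ 864 J/(kg·°C)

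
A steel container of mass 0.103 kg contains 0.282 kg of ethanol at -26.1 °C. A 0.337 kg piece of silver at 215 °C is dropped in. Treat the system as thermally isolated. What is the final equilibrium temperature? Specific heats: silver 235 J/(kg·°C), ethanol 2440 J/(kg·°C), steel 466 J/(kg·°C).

Let T be the final temperature. ΣQ_i = 0:
0.337·235·(T − 215) + 0.282·2440·(T − (-26.1)) + 0.103·466·(T − (-26.1)) = 0
79.2(T − 215) + 688.08(T − (-26.1)) + 48(T − (-26.1)) = 0
(79.2 + 688.08 + 48) T = 79.2·215 + 688.08·(-26.1) + 48·(-26.1)
T = -2184.7 / 815.27 = -2.68 °C

T_f ≈ -2.7 °C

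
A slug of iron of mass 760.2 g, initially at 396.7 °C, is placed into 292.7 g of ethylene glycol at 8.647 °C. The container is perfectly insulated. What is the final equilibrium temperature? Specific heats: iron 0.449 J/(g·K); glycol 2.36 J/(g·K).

T_f ≈ 137.0 °C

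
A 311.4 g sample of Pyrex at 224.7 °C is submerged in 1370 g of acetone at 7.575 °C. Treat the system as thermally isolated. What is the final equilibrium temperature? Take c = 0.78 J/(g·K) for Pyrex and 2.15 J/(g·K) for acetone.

T_f ≈ 24.1 °C

T_f = Σ m_i c_i T_i / Σ m_i c_i:
T_f = (242.89×224.7 + 2945.5×7.575) / (242.89 + 2945.5)
    = 76890 / 3188.4 ≈ 24.12 °C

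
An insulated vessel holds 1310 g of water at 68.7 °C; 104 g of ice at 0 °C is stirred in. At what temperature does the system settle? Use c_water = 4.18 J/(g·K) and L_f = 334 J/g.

Setting the total heat transfer to zero:
latent heat to melt: 104·334 = 34736; warm the meltwater: 434.72 T; water: 5475.8(T − 68.7)
5910.5 T = 376187 − 34736 = 341451
T ≈ 57.77 °C — above 0 °C, consistent with complete melting.

T_f ≈ 57.8 °C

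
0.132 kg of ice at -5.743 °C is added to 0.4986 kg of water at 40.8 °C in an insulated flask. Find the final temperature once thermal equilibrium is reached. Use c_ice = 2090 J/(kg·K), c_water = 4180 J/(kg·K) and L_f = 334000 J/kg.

T_f ≈ 14.9 °C

Sum of m c ΔT and latent-heat terms is zero:
warm ice to 0 °C: 0.132×2090×(0 − (-5.743)) = 1584.4
  melt ice: 0.132×334000 = 44088
  warm the meltwater: 551.76 T
  water cools: 0.4986×4180×(T − 40.8) = 2084.1(T − 40.8)
2635.9 T = 85033 − 45672 = 39361
T ≈ 14.93 °C. Since T > 0 °C, the all-ice-melts assumption holds.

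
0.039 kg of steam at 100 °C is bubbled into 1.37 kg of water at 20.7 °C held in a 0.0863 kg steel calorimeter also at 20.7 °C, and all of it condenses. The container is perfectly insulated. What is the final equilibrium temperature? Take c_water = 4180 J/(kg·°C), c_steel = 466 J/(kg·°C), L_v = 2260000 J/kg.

Let T be the final temperature. ΣQ_i = 0:
steam→water at 100 °C releases m L_v = 0.039×2260000 = 88140; condensed water 100 °C→T: 163.02(T − 100); original water: 5726.6(T − 20.7); steel cup: 0.0863×466×(T − 20.7) = 40.22(T − 20.7)
5929.8 T = 88140 + 16302 + 119373 = 223815
T ≈ 37.74 °C — below 100 °C, confirming all the steam condensed.

T_f ≈ 37.7 °C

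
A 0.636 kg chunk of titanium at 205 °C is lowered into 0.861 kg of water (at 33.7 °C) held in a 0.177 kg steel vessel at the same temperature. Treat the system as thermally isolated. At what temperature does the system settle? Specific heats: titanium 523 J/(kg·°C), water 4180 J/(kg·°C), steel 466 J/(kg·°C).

T_f ≈ 47.9 °C

Net heat exchanged in the isolated system is zero:
0.636·523·(T − 205) + 0.861·4180·(T − 33.7) + 0.177·466·(T − 33.7) = 0
332.63(T − 205) + 3599(T − 33.7) + 82.48(T − 33.7) = 0
4014.1 T = 192254
T ≈ 47.89 °C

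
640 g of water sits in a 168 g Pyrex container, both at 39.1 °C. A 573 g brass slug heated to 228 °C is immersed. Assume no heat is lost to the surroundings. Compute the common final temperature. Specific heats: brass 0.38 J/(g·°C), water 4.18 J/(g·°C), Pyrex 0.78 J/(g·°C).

T_f ≈ 52.7 °C

Setting the total heat transfer to zero:
573*0.38*(T − 228) + 640*4.18*(T − 39.1) + 168*0.78*(T − 39.1) = 0
217.74(T − 228) + 2675.2(T − 39.1) + 131.04(T − 39.1) = 0
3024 T = 159369
T = 159369 / 3024 = 52.7 °C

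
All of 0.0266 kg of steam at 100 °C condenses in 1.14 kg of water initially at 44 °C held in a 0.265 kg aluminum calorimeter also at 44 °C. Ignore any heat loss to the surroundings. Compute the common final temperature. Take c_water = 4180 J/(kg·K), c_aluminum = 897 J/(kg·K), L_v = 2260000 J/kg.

T_f ≈ 57.0 °C

Energy balance with sensible and latent terms:
steam→water at 100 °C releases m L_v = 0.0266·2260000 = 60116; condensate cools 100→T: 0.0266·4180·(T − 100) = 111.19(T − 100); original water: 4765.2(T − 44); aluminum cup: 0.265·897·(T − 44) = 237.71(T − 44)
5114.1 T = 60116 + 11119 + 220128 = 291363
T ≈ 56.97 °C (< 100 °C, so full condensation is consistent).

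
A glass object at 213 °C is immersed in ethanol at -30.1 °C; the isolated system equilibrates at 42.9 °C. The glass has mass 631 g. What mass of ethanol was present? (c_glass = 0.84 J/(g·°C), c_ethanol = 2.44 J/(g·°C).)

|Q_glass| = |Q_ethanol|:
631×0.84×(213 − 42.9) = m×2.44×(42.9 − (-30.1))
178.12 m = 90160  ⇒  m ≈ 506.2 g

m ≈ 506 g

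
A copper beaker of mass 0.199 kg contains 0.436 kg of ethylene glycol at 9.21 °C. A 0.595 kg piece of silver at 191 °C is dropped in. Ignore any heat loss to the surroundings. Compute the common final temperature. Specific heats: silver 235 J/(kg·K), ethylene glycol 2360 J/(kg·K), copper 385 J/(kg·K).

Heat gained plus heat lost sum to zero:
0.595*235*(T − 191) + 0.436*2360*(T − 9.21) + 0.199*385*(T − 9.21) = 0
139.82(T − 191) + 1029(T − 9.21) + 76.62(T − 9.21) = 0
1245.4 T = 36889
T = 36889 / 1245.4 = 29.6 °C

T_f ≈ 29.6 °C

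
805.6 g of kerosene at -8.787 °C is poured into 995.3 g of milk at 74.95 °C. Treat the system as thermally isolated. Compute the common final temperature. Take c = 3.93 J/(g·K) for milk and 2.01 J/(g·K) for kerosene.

T_f ≈ 50.4 °C

Energy conservation, ΣQ = 0:
995.3×3.93×(T − 74.95) + 805.6×2.01×(T − (-8.787)) = 0
(3911.5 + 1619.3) T = 3911.5×74.95 + 1619.3×(-8.787)
T = 278941 / 5530.8 = 50.4 °C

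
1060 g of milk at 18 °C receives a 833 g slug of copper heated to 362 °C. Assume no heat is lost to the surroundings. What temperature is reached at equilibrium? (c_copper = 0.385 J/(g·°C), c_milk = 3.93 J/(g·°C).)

Net heat exchanged in the isolated system is zero:
833×0.385×(T − 362) + 1060×3.93×(T − 18) = 0
320.7(T − 362) + 4165.8(T − 18) = 0
4486.5 T = 191080
T = 191080/4486.5 ≈ 42.59 °C

T_f ≈ 42.6 °C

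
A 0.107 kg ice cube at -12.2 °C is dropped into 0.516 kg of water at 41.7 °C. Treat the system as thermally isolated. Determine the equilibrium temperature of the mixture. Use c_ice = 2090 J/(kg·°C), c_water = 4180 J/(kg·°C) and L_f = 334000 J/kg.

T_f ≈ 19.8 °C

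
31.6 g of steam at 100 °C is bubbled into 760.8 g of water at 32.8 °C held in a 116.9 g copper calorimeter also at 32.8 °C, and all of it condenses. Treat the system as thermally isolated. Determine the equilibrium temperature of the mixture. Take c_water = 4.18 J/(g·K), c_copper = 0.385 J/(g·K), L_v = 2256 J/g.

Heat gained plus heat lost sum to zero:
steam→water at 100 °C releases m L_v = 31.6×2256 = 71290; condensate cools 100→T: 31.6×4.18×(T − 100) = 132.09(T − 100); original water: 3180.1(T − 32.8); copper cup: 116.9×0.385×(T − 32.8) = 45.01(T − 32.8)
3357.2 T = 71290 + 13209 + 105785 = 190283
T ≈ 56.68 °C — below 100 °C, confirming all the steam condensed.

T_f ≈ 56.7 °C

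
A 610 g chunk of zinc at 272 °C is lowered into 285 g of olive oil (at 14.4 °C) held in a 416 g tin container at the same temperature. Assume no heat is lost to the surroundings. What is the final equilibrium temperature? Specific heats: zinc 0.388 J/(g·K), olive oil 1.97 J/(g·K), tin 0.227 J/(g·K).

Net heat exchanged in the isolated system is zero:
610×0.388×(T − 272) + 285×1.97×(T − 14.4) + 416×0.227×(T − 14.4) = 0
236.68(T − 272) + 561.45(T − 14.4) + 94.43(T − 14.4) = 0
(236.68 + 561.45 + 94.43) T = 236.68×272 + 561.45×14.4 + 94.43×14.4
T ≈ 82.71 °C

T_f ≈ 82.7 °C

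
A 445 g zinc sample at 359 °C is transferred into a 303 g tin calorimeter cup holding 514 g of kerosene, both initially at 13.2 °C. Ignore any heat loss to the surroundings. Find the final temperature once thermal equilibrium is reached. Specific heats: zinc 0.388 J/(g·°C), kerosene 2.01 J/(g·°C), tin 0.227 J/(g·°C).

T_f ≈ 60.0 °C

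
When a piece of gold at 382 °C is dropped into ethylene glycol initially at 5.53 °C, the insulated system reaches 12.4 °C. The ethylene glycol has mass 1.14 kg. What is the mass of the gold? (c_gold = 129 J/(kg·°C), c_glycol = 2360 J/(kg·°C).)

m ≈ 0.388 kg

|Q_gold| = |Q_glycol|:
m·129·(382 − 12.4) = 1.14·2360·(12.4 − 5.53)
47678 m = 18483  ⇒  m ≈ 0.3877 kg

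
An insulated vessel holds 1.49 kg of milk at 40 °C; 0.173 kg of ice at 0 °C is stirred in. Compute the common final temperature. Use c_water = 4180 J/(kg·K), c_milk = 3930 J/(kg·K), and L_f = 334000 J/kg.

Net heat exchanged in the isolated system is zero:
fusion: m_ice L_f = 0.173·334000 = 57782
  meltwater 0→T: 0.173·4180·T = 723.14 T
  milk cools: 1.49·3930·(T − 40) = 5855.7(T − 40)
6578.8 T = 234228 − 57782 = 176446
T ≈ 26.82 °C — above 0 °C, consistent with complete melting.

T_f ≈ 26.8 °C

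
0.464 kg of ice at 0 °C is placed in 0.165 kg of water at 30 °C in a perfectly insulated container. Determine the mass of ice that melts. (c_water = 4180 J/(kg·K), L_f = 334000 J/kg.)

m_melted ≈ 0.0619 kg

Water can give up m c ΔT = 0.165·4180·30 = 20691 J before reaching 0 °C.
Melting all 0.464 kg of ice would need 0.464·334000 = 154976 J.
20691 J < 154976 J, so only part of the ice melts and the system sits at 0 °C.
m_melted·334000 = 20691  ⇒  m_melted ≈ 0.06195 kg.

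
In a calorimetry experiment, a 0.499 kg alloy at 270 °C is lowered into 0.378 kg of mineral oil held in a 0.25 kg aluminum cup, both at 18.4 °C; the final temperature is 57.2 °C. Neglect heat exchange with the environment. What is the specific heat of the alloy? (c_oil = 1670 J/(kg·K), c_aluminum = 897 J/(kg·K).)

c ≈ 313 J/(kg·K)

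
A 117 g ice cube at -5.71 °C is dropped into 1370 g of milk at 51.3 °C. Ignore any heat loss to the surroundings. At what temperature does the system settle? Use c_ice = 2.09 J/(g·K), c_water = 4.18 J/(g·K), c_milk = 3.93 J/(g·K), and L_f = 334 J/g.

T_f ≈ 40.1 °C

Heat gained plus heat lost sum to zero:
warm ice to 0 °C: 117·2.09·(0 − (-5.71)) = 1396.3
  fusion: m_ice L_f = 117·334 = 39078
  meltwater 0→T: 117·4.18·T = 489.06 T
  milk cools: 1370·3.93·(T − 51.3) = 5384.1(T − 51.3)
5873.2 T = 276204 − 40474 = 235730
T ≈ 40.14 °C — above 0 °C, consistent with complete melting.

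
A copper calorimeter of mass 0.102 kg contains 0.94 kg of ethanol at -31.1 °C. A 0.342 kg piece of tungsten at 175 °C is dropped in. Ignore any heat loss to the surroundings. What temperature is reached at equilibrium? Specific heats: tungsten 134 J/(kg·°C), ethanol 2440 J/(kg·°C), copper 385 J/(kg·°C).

T_f ≈ -27.1 °C

Let T be the final temperature. ΣQ_i = 0:
0.342·134·(T − 175) + 0.94·2440·(T − (-31.1)) + 0.102·385·(T − (-31.1)) = 0
45.83(T − 175) + 2293.6(T − (-31.1)) + 39.27(T − (-31.1)) = 0
(45.83 + 2293.6 + 39.27) T = 45.83·175 + 2293.6·(-31.1) + 39.27·(-31.1)
T ≈ -27.13 °C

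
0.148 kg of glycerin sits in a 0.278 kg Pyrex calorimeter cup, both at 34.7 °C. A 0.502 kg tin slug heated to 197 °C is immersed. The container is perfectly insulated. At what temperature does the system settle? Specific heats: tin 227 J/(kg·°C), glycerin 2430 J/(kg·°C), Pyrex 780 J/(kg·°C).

Taking heat into each body as positive, Σ m c ΔT = 0:
0.502·227·(T − 197) + 0.148·2430·(T − 34.7) + 0.278·780·(T − 34.7) = 0
113.95(T − 197) + 359.64(T − 34.7) + 216.84(T − 34.7) = 0
(113.95 + 359.64 + 216.84) T = 113.95·197 + 359.64·34.7 + 216.84·34.7
T = 42453 / 690.43 = 61.5 °C

T_f ≈ 61.5 °C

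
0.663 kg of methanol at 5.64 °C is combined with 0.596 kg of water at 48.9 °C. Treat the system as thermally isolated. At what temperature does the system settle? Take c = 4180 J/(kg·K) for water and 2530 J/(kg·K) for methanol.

T_f ≈ 31.5 °C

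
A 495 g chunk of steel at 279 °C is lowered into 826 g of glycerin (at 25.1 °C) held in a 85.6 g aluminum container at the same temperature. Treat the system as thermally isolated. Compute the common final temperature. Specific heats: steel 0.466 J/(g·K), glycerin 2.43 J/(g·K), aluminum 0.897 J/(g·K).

Let T be the final temperature. ΣQ_i = 0:
495×0.466×(T − 279) + 826×2.43×(T − 25.1) + 85.6×0.897×(T − 25.1) = 0
2314.6 T = 116664
T = 116664 / 2314.6 = 50.4 °C

T_f ≈ 50.4 °C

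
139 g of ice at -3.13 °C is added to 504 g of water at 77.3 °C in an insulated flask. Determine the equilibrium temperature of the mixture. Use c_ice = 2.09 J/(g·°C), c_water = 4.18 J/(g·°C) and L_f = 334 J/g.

T_f ≈ 43.0 °C

Heat gained plus heat lost sum to zero:
warm ice to 0 °C: 139×2.09×(0 − (-3.13)) = 909.3
  fusion: m_ice L_f = 139×334 = 46426
  meltwater 0→T: 139×4.18×T = 581.02 T
  water cools: 504×4.18×(T − 77.3) = 2106.7(T − 77.3)
2687.7 T = 162849 − 47335 = 115514
T ≈ 42.98 °C — above 0 °C, consistent with complete melting.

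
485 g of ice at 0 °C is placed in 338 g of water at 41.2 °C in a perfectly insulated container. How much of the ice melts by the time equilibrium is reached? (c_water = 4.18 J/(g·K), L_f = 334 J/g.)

m_melted ≈ 174 g

Cooling the water to 0 °C releases 338·4.18·41.2 = 58209 J.
Melting all 485 g of ice would need 485·334 = 161990 J.
That's not enough to melt it all — equilibrium is at 0 °C with ice remaining.
m_melt = 58209 / L_f = 174.3 g.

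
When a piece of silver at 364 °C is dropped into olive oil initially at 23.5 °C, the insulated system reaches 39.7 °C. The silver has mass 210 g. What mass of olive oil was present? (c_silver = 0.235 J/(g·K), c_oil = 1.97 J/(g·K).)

Taking heat into each body as positive, Σ m c ΔT = 0:
210×0.235×(39.7 − 364) + m×1.97×(39.7 − 23.5) = 0
31.91 m = 16004
m = 16004/31.91 ≈ 501.5 g

m ≈ 501 g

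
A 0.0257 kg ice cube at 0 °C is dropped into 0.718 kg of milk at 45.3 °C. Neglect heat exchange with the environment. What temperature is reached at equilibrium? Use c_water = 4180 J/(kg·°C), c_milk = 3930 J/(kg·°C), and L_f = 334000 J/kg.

T_f ≈ 40.7 °C

Setting the total heat transfer to zero:
fusion: m_ice L_f = 0.0257×334000 = 8583.8; meltwater 0→T: 0.0257×4180×T = 107.43 T; milk cools: 0.718×3930×(T − 45.3) = 2821.7(T − 45.3)
2929.2 T = 127825 − 8583.8 = 119241
T ≈ 40.71 °C (positive, so assuming full melt was valid).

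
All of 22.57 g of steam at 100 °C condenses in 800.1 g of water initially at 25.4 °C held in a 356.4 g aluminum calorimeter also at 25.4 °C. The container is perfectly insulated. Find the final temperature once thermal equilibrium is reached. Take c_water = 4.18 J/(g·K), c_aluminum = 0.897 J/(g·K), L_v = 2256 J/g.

T_f ≈ 40.8 °C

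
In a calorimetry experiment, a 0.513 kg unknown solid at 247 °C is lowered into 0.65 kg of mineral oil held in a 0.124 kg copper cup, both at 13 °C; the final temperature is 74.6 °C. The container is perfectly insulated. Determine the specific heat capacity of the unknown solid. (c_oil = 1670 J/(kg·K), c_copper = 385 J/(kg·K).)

c ≈ 789 J/(kg·K)

Setting the total heat transfer to zero:
0.513×c×(74.6 − 247) + 0.65×1670×(74.6 − 13) + 0.124×385×(74.6 − 13) = 0
-88.44 c = -69808
c = -69808/-88.44 ≈ 789.3 J/(kg·K)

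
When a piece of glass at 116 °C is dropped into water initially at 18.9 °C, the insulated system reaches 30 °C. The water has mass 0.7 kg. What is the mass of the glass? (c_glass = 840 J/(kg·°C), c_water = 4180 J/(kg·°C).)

|Q_glass| = |Q_water|:
m×840×(116 − 30) = 0.7×4180×(30 − 18.9)
72240 m = 32479  ⇒  m ≈ 0.4496 kg

m ≈ 0.45 kg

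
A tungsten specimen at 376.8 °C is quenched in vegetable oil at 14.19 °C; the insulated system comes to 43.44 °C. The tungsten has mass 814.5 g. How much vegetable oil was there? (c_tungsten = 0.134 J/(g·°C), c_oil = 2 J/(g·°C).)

m ≈ 622 g

|Q_tungsten| = |Q_oil|:
814.5·0.134·(376.8 − 43.44) = m·2·(43.44 − 14.19)
58.5 m = 36384  ⇒  m ≈ 621.9 g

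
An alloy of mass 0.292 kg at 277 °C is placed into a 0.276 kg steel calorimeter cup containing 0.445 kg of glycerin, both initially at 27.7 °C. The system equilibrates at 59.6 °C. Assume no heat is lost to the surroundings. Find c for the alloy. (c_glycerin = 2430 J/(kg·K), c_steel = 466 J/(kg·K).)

Setting the total heat transfer to zero:
0.292·c·(59.6 − 277) + 0.445·2430·(59.6 − 27.7) + 0.276·466·(59.6 − 27.7) = 0
-63.48 c = -38598
c = -38598/-63.48 ≈ 608 J/(kg·K)

c ≈ 608 J/(kg·K)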